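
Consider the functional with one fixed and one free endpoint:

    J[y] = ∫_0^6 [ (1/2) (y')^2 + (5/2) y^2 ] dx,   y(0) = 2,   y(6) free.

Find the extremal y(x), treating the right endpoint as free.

The Lagrangian L = (1/2) (y')^2 + (5/2) y^2 gives
    ∂L/∂y = 5 y,   ∂L/∂y' = y'.
Euler-Lagrange: y'' − 5 y = 0.
With k = sqrt(5), the general solution is
    y(x) = A cosh(sqrt(5) x) + B sinh(sqrt(5) x).
Fixed left endpoint y(0) = 2 ⇒ A = 2.
The right endpoint x = 6 is free, so the natural (transversality) condition is ∂L/∂y' |_{x=6} = 0, i.e. y'(6) = 0.
Compute y'(x) = A k sinh(k x) + B k cosh(k x), so
    y'(6) = A k sinh(k·6) + B k cosh(k·6) = 0
    ⇒ B = −A tanh(k·6) = − 2 tanh(sqrt(5)·6).
Therefore the extremal is
    y(x) = 2 cosh(sqrt(5) x) − 2 tanh(sqrt(5)·6) sinh(sqrt(5) x).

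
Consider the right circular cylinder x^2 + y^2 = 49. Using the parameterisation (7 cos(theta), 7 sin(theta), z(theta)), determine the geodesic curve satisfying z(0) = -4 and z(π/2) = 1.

Parameterise the cylinder of radius R = 7 as
    r(θ) = (7 cos θ, 7 sin θ, z(θ)).
The arc-length element is
    ds = sqrt(49 + (dz/dθ)^2) dθ,
so the Lagrangian is L = sqrt(49 + z'^2).
L depends on z' only, not on z or θ, so ∂L/∂z = 0 and
    ∂L/∂z' = z' / sqrt(49 + z'^2).
The Euler-Lagrange equation gives
    d/dθ( z' / sqrt(49 + z'^2) ) = 0,
so z' is constant. Integrating once:
    z(θ) = a θ + b,
a helix on the cylinder (a straight line when the cylinder is unrolled). The constants a, b are determined by the endpoint conditions.
With endpoint conditions z(0) = -4 and z(π/2) = 1: from z(0) = b we get b = -4, and a·π/2 + -4 = 1 gives a = 10/π, so
    z(θ) = (10/π) θ − 4.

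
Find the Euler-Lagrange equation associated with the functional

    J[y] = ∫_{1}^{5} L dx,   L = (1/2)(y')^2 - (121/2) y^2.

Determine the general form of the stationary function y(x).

The Lagrangian is L = (1/2)(y')^2 - (121/2) y^2.
∂L/∂y = -121y.
∂L/∂y' = y'.
The Euler-Lagrange equation d/dx(∂L/∂y') − ∂L/∂y = 0 becomes:
    y'' + 121 y = 0
General solution: y(x) = A sin(11x) + B cos(11x), where A and B are arbitrary constants fixed by the endpoint conditions.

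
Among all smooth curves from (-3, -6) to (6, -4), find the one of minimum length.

Arc-length functional: J[y] = ∫ sqrt(1 + (y')^2) dx.
Lagrangian L = sqrt(1 + (y')^2) has no explicit y dependence, so ∂L/∂y = 0 and the Euler-Lagrange equation gives
    d/dx( y' / sqrt(1 + (y')^2) ) = 0  ⇒  y' / sqrt(1 + (y')^2) = const.
Hence y' is constant, so y(x) is affine.
Fitting the endpoints (-3, -6) and (6, -4):
    slope m = ((-4) − (-6)) / (6 − (-3)) = 2/9,
    intercept c = (-6) − m·(-3) = -16/3.
Extremal: y(x) = (2/9) x - 16/3.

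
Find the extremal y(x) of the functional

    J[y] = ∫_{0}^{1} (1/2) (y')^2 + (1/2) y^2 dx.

The Lagrangian is L = (1/2) (y')^2 + (1/2) y^2.
Compute ∂L/∂y = y, ∂L/∂y' = y'.
The Euler-Lagrange equation d/dx(∂L/∂y') − ∂L/∂y = 0 reduces to
    y'' − y = 0.
Its general solution is
    y(x) = A e^x + B e^(−x),
with A, B fixed by the endpoint conditions.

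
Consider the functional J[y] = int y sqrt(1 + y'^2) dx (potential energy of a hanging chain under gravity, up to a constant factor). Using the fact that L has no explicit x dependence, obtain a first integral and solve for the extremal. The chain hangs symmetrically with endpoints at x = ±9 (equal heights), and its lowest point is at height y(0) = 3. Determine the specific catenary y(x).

The Lagrangian L(y, y') = y sqrt(1 + y'^2) has no explicit x dependence, so the Beltrami identity applies:
    L − y' ∂L/∂y' = C.
Compute ∂L/∂y' = y · y' / sqrt(1 + y'^2). Then
    L − y' ∂L/∂y'
    = y sqrt(1 + y'^2) − y · y'^2 / sqrt(1 + y'^2)
    = y (1 + y'^2 − y'^2) / sqrt(1 + y'^2)
    = y / sqrt(1 + y'^2) = C.
Squaring gives y^2 = C^2 (1 + y'^2), i.e.
    y'^2 = y^2 / C^2 − 1.
Separating variables,
    dy / sqrt(y^2 − C^2) = dx / C,
and integrating gives arccosh(y / C) = (x − a)/C, so
    y(x) = C cosh((x − a)/C),
the catenary. The constants C and a are fixed by the two endpoint conditions (and, for the hanging-chain problem, the length constraint selects C).
Now fit the given data. The endpoints x = ±9 are symmetric at equal height, so the catenary is even about its minimum: a = 0 and y(x) = C cosh(x/C). The lowest point is y(0) = C cosh(0) = C, and we are told y(0) = 3, so C = 3. Therefore
    y(x) = 3 cosh(x/3),
and at the endpoints
    y(±9) = 3 cosh(9/3).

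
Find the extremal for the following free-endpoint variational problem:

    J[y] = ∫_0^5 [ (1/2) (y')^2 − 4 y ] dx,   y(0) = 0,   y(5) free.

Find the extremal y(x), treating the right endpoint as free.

The Lagrangian L = (1/2) (y')^2 − 4 y gives
    ∂L/∂y = −4,   ∂L/∂y' = y'.
Euler-Lagrange: d/dx(y') − (−4) = 0, i.e. y'' + 4 = 0, so
    y(x) = −(4/2) x^2 + C1 x + C2.
Fixed left endpoint y(0) = 0 ⇒ C2 = 0.
The right endpoint x = 5 is free, so the natural (transversality) condition is ∂L/∂y' |_{x=5} = 0, i.e. y'(5) = 0.
Compute y'(x) = −4 x + C1, so y'(5) = −20 + C1 = 0 ⇒ C1 = 20.
Therefore the extremal is
    y(x) = −2 x^2 + 20 x.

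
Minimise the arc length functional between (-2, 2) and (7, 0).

Arc-length functional: J[y] = ∫ sqrt(1 + (y')^2) dx.
Lagrangian L = sqrt(1 + (y')^2) has no explicit y dependence, so ∂L/∂y = 0 and the Euler-Lagrange equation gives
    d/dx( y' / sqrt(1 + (y')^2) ) = 0  ⇒  y' / sqrt(1 + (y')^2) = const.
Hence y' is constant, so y(x) is affine.
Fitting the endpoints (-2, 2) and (7, 0):
    slope m = (0 − 2) / (7 − (-2)) = -2/9,
    intercept c = 2 − m·(-2) = 14/9.
Extremal: y(x) = (-2/9) x + 14/9.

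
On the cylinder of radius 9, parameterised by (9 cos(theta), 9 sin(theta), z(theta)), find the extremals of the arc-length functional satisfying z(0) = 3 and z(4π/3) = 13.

Parameterise the cylinder of radius R = 9 as
    r(θ) = (9 cos θ, 9 sin θ, z(θ)).
The arc-length element is
    ds = sqrt(81 + (dz/dθ)^2) dθ,
so the Lagrangian is L = sqrt(81 + z'^2).
L depends on z' only, not on z or θ, so ∂L/∂z = 0 and
    ∂L/∂z' = z' / sqrt(81 + z'^2).
The Euler-Lagrange equation gives
    d/dθ( z' / sqrt(81 + z'^2) ) = 0,
so z' is constant. Integrating once:
    z(θ) = a θ + b,
a helix on the cylinder (a straight line when the cylinder is unrolled). The constants a, b are determined by the endpoint conditions.
With endpoint conditions z(0) = 3 and z(4π/3) = 13: from z(0) = b we get b = 3, and a·4π/3 + 3 = 13 gives a = 15/(2π), so
    z(θ) = (15/(2π)) θ + 3.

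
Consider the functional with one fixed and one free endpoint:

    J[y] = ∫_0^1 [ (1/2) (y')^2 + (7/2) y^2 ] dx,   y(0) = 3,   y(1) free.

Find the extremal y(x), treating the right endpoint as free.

The Lagrangian L = (1/2) (y')^2 + (7/2) y^2 gives
    ∂L/∂y = 7 y,   ∂L/∂y' = y'.
Euler-Lagrange: y'' − 7 y = 0.
With k = sqrt(7), the general solution is
    y(x) = A cosh(sqrt(7) x) + B sinh(sqrt(7) x).
Fixed left endpoint y(0) = 3 ⇒ A = 3.
The right endpoint x = 1 is free, so the natural (transversality) condition is ∂L/∂y' |_{x=1} = 0, i.e. y'(1) = 0.
Compute y'(x) = A k sinh(k x) + B k cosh(k x), so
    y'(1) = A k sinh(k·1) + B k cosh(k·1) = 0
    ⇒ B = −A tanh(k·1) = − 3 tanh(sqrt(7)·1).
Therefore the extremal is
    y(x) = 3 cosh(sqrt(7) x) − 3 tanh(sqrt(7)·1) sinh(sqrt(7) x).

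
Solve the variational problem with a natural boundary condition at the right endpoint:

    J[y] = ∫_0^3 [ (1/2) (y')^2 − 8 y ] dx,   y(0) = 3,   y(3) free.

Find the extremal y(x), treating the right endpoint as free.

The Lagrangian L = (1/2) (y')^2 − 8 y gives
    ∂L/∂y = −8,   ∂L/∂y' = y'.
Euler-Lagrange: d/dx(y') − (−8) = 0, i.e. y'' + 8 = 0, so
    y(x) = −(8/2) x^2 + C1 x + C2.
Fixed left endpoint y(0) = 3 ⇒ C2 = 3.
The right endpoint x = 3 is free, so the natural (transversality) condition is ∂L/∂y' |_{x=3} = 0, i.e. y'(3) = 0.
Compute y'(x) = −8 x + C1, so y'(3) = −24 + C1 = 0 ⇒ C1 = 24.
Therefore the extremal is
    y(x) = −4 x^2 + 24 x + 3.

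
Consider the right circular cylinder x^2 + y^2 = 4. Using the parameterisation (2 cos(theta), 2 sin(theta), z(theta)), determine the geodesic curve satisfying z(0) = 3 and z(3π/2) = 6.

Parameterise the cylinder of radius R = 2 as
    r(θ) = (2 cos θ, 2 sin θ, z(θ)).
The arc-length element is
    ds = sqrt(4 + (dz/dθ)^2) dθ,
so the Lagrangian is L = sqrt(4 + z'^2).
L depends on z' only, not on z or θ, so ∂L/∂z = 0 and
    ∂L/∂z' = z' / sqrt(4 + z'^2).
The Euler-Lagrange equation gives
    d/dθ( z' / sqrt(4 + z'^2) ) = 0,
so z' is constant. Integrating once:
    z(θ) = a θ + b,
a helix on the cylinder (a straight line when the cylinder is unrolled). The constants a, b are determined by the endpoint conditions.
With endpoint conditions z(0) = 3 and z(3π/2) = 6: from z(0) = b we get b = 3, and a·3π/2 + 3 = 6 gives a = 2/π, so
    z(θ) = (2/π) θ + 3.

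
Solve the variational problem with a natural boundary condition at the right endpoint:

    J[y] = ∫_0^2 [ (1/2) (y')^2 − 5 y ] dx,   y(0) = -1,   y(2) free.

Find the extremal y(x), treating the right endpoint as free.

The Lagrangian L = (1/2) (y')^2 − 5 y gives
    ∂L/∂y = −5,   ∂L/∂y' = y'.
Euler-Lagrange: d/dx(y') − (−5) = 0, i.e. y'' + 5 = 0, so
    y(x) = −(5/2) x^2 + C1 x + C2.
Fixed left endpoint y(0) = -1 ⇒ C2 = -1.
The right endpoint x = 2 is free, so the natural (transversality) condition is ∂L/∂y' |_{x=2} = 0, i.e. y'(2) = 0.
Compute y'(x) = −5 x + C1, so y'(2) = −10 + C1 = 0 ⇒ C1 = 10.
Therefore the extremal is
    y(x) = −(5/2) x^2 + 10 x − 1.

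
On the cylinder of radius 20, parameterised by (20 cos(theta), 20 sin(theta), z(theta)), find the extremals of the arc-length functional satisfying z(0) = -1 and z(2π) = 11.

Parameterise the cylinder of radius R = 20 as
    r(θ) = (20 cos θ, 20 sin θ, z(θ)).
The arc-length element is
    ds = sqrt(400 + (dz/dθ)^2) dθ,
so the Lagrangian is L = sqrt(400 + z'^2).
L depends on z' only, not on z or θ, so ∂L/∂z = 0 and
    ∂L/∂z' = z' / sqrt(400 + z'^2).
The Euler-Lagrange equation gives
    d/dθ( z' / sqrt(400 + z'^2) ) = 0,
so z' is constant. Integrating once:
    z(θ) = a θ + b,
a helix on the cylinder (a straight line when the cylinder is unrolled). The constants a, b are determined by the endpoint conditions.
With endpoint conditions z(0) = -1 and z(2π) = 11: from z(0) = b we get b = -1, and a·2π + -1 = 11 gives a = 6/π, so
    z(θ) = (6/π) θ − 1.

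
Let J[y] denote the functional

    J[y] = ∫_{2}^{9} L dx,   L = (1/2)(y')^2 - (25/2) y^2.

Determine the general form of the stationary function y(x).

The Lagrangian is L = (1/2)(y')^2 - (25/2) y^2.
∂L/∂y = -25y.
∂L/∂y' = y'.
The Euler-Lagrange equation d/dx(∂L/∂y') − ∂L/∂y = 0 becomes:
    y'' + 25 y = 0
General solution: y(x) = A sin(5x) + B cos(5x), where A and B are arbitrary constants fixed by the endpoint conditions.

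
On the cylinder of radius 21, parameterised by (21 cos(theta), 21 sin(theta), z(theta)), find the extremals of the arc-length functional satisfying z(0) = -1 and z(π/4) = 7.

Parameterise the cylinder of radius R = 21 as
    r(θ) = (21 cos θ, 21 sin θ, z(θ)).
The arc-length element is
    ds = sqrt(441 + (dz/dθ)^2) dθ,
so the Lagrangian is L = sqrt(441 + z'^2).
L depends on z' only, not on z or θ, so ∂L/∂z = 0 and
    ∂L/∂z' = z' / sqrt(441 + z'^2).
The Euler-Lagrange equation gives
    d/dθ( z' / sqrt(441 + z'^2) ) = 0,
so z' is constant. Integrating once:
    z(θ) = a θ + b,
a helix on the cylinder (a straight line when the cylinder is unrolled). The constants a, b are determined by the endpoint conditions.
With endpoint conditions z(0) = -1 and z(π/4) = 7: from z(0) = b we get b = -1, and a·π/4 + -1 = 7 gives a = 32/π, so
    z(θ) = (32/π) θ − 1.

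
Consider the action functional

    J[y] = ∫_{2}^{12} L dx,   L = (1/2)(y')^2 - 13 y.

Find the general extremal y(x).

The Lagrangian is L = (1/2)(y')^2 - 13 y.
∂L/∂y = -13.
∂L/∂y' = y'.
The Euler-Lagrange equation d/dx(∂L/∂y') − ∂L/∂y = 0 becomes:
    y'' + 13 = 0
General solution: y(x) = -(13/2) x^2 + A x + B, where A and B are arbitrary constants fixed by the endpoint conditions.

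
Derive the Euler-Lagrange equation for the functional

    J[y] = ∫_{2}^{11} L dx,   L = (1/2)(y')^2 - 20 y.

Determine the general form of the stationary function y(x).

The Lagrangian is L = (1/2)(y')^2 - 20 y.
∂L/∂y = -20.
∂L/∂y' = y'.
The Euler-Lagrange equation d/dx(∂L/∂y') − ∂L/∂y = 0 becomes:
    y'' + 20 = 0
General solution: y(x) = -10 x^2 + A x + B, where A and B are arbitrary constants fixed by the endpoint conditions.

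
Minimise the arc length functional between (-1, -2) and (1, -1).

Arc-length functional: J[y] = ∫ sqrt(1 + (y')^2) dx.
Lagrangian L = sqrt(1 + (y')^2) has no explicit y dependence, so ∂L/∂y = 0 and the Euler-Lagrange equation gives
    d/dx( y' / sqrt(1 + (y')^2) ) = 0  ⇒  y' / sqrt(1 + (y')^2) = const.
Hence y' is constant, so y(x) is affine.
Fitting the endpoints (-1, -2) and (1, -1):
    slope m = ((-1) − (-2)) / (1 − (-1)) = 1/2,
    intercept c = (-2) − m·(-1) = -3/2.
Extremal: y(x) = (1/2) x - 3/2.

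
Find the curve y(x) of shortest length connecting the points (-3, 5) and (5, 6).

Arc-length functional: J[y] = ∫ sqrt(1 + (y')^2) dx.
Lagrangian L = sqrt(1 + (y')^2) has no explicit y dependence, so ∂L/∂y = 0 and the Euler-Lagrange equation gives
    d/dx( y' / sqrt(1 + (y')^2) ) = 0  ⇒  y' / sqrt(1 + (y')^2) = const.
Hence y' is constant, so y(x) is affine.
Fitting the endpoints (-3, 5) and (5, 6):
    slope m = (6 − 5) / (5 − (-3)) = 1/8,
    intercept c = 5 − m·(-3) = 43/8.
Extremal: y(x) = (1/8) x + 43/8.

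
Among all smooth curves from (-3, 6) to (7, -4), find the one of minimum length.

Arc-length functional: J[y] = ∫ sqrt(1 + (y')^2) dx.
Lagrangian L = sqrt(1 + (y')^2) has no explicit y dependence, so ∂L/∂y = 0 and the Euler-Lagrange equation gives
    d/dx( y' / sqrt(1 + (y')^2) ) = 0  ⇒  y' / sqrt(1 + (y')^2) = const.
Hence y' is constant, so y(x) is affine.
Fitting the endpoints (-3, 6) and (7, -4):
    slope m = ((-4) − 6) / (7 − (-3)) = -1,
    intercept c = 6 − m·(-3) = 3.
Extremal: y(x) = -x + 3.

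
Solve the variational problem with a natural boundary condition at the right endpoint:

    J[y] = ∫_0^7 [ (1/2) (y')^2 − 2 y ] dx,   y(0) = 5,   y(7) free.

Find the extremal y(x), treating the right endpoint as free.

The Lagrangian L = (1/2) (y')^2 − 2 y gives
    ∂L/∂y = −2,   ∂L/∂y' = y'.
Euler-Lagrange: d/dx(y') − (−2) = 0, i.e. y'' + 2 = 0, so
    y(x) = −(2/2) x^2 + C1 x + C2.
Fixed left endpoint y(0) = 5 ⇒ C2 = 5.
The right endpoint x = 7 is free, so the natural (transversality) condition is ∂L/∂y' |_{x=7} = 0, i.e. y'(7) = 0.
Compute y'(x) = −2 x + C1, so y'(7) = −14 + C1 = 0 ⇒ C1 = 14.
Therefore the extremal is
    y(x) = −x^2 + 14 x + 5.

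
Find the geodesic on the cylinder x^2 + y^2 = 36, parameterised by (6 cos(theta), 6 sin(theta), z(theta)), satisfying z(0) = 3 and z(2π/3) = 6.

Parameterise the cylinder of radius R = 6 as
    r(θ) = (6 cos θ, 6 sin θ, z(θ)).
The arc-length element is
    ds = sqrt(36 + (dz/dθ)^2) dθ,
so the Lagrangian is L = sqrt(36 + z'^2).
L depends on z' only, not on z or θ, so ∂L/∂z = 0 and
    ∂L/∂z' = z' / sqrt(36 + z'^2).
The Euler-Lagrange equation gives
    d/dθ( z' / sqrt(36 + z'^2) ) = 0,
so z' is constant. Integrating once:
    z(θ) = a θ + b,
a helix on the cylinder (a straight line when the cylinder is unrolled). The constants a, b are determined by the endpoint conditions.
With endpoint conditions z(0) = 3 and z(2π/3) = 6: from z(0) = b we get b = 3, and a·2π/3 + 3 = 6 gives a = 9/(2π), so
    z(θ) = (9/(2π)) θ + 3.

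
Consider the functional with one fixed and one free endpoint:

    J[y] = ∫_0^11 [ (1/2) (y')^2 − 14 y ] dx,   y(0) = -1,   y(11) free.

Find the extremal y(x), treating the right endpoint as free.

The Lagrangian L = (1/2) (y')^2 − 14 y gives
    ∂L/∂y = −14,   ∂L/∂y' = y'.
Euler-Lagrange: d/dx(y') − (−14) = 0, i.e. y'' + 14 = 0, so
    y(x) = −(14/2) x^2 + C1 x + C2.
Fixed left endpoint y(0) = -1 ⇒ C2 = -1.
The right endpoint x = 11 is free, so the natural (transversality) condition is ∂L/∂y' |_{x=11} = 0, i.e. y'(11) = 0.
Compute y'(x) = −14 x + C1, so y'(11) = −154 + C1 = 0 ⇒ C1 = 154.
Therefore the extremal is
    y(x) = −7 x^2 + 154 x − 1.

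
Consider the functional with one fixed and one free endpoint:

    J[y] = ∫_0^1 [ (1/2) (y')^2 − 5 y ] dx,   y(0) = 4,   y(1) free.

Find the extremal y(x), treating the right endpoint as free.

The Lagrangian L = (1/2) (y')^2 − 5 y gives
    ∂L/∂y = −5,   ∂L/∂y' = y'.
Euler-Lagrange: d/dx(y') − (−5) = 0, i.e. y'' + 5 = 0, so
    y(x) = −(5/2) x^2 + C1 x + C2.
Fixed left endpoint y(0) = 4 ⇒ C2 = 4.
The right endpoint x = 1 is free, so the natural (transversality) condition is ∂L/∂y' |_{x=1} = 0, i.e. y'(1) = 0.
Compute y'(x) = −5 x + C1, so y'(1) = −5 + C1 = 0 ⇒ C1 = 5.
Therefore the extremal is
    y(x) = −(5/2) x^2 + 5 x + 4.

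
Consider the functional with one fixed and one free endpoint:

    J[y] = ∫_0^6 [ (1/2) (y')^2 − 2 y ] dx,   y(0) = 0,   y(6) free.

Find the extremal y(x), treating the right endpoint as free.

The Lagrangian L = (1/2) (y')^2 − 2 y gives
    ∂L/∂y = −2,   ∂L/∂y' = y'.
Euler-Lagrange: d/dx(y') − (−2) = 0, i.e. y'' + 2 = 0, so
    y(x) = −(2/2) x^2 + C1 x + C2.
Fixed left endpoint y(0) = 0 ⇒ C2 = 0.
The right endpoint x = 6 is free, so the natural (transversality) condition is ∂L/∂y' |_{x=6} = 0, i.e. y'(6) = 0.
Compute y'(x) = −2 x + C1, so y'(6) = −12 + C1 = 0 ⇒ C1 = 12.
Therefore the extremal is
    y(x) = −x^2 + 12 x.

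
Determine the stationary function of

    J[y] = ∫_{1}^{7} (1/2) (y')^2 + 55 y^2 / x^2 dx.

The Lagrangian is L = (1/2) (y')^2 + 55 y^2 / x^2.
Compute ∂L/∂y = 110y/x^2, ∂L/∂y' = y'.
The Euler-Lagrange equation d/dx(∂L/∂y') − ∂L/∂y = 0 reduces to
    y'' − 110/x^2 · y = 0  (x > 0).
Its general solution is
    y(x) = A x^11 + B x^(-10),
with A, B fixed by the endpoint conditions.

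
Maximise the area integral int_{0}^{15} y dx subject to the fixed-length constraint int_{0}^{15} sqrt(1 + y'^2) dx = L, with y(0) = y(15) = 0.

Set up the augmented Lagrangian using a multiplier λ for the length constraint:
    F(y, y') = y − λ sqrt(1 + y'^2).
F has no explicit x dependence, so the Beltrami identity yields a first integral
    F − y' ∂F/∂y' = C.
Compute ∂F/∂y' = −λ y' / sqrt(1 + y'^2). Then
    y − λ sqrt(1 + y'^2) + λ y'^2 / sqrt(1 + y'^2) = C
    ⇒  y − λ / sqrt(1 + y'^2) = C.
Solving for y' and integrating gives
    (x − a)^2 + (y − b)^2 = λ^2,
a circular arc of radius λ. The constants a, b are determined by the endpoint conditions y(0) = y(15) = 0, and λ is fixed implicitly by the length constraint
    ∫_{0}^{15} sqrt(1 + y'^2) dx = L.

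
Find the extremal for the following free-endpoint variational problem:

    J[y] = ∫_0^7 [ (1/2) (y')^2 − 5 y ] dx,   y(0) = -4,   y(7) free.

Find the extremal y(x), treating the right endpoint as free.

The Lagrangian L = (1/2) (y')^2 − 5 y gives
    ∂L/∂y = −5,   ∂L/∂y' = y'.
Euler-Lagrange: d/dx(y') − (−5) = 0, i.e. y'' + 5 = 0, so
    y(x) = −(5/2) x^2 + C1 x + C2.
Fixed left endpoint y(0) = -4 ⇒ C2 = -4.
The right endpoint x = 7 is free, so the natural (transversality) condition is ∂L/∂y' |_{x=7} = 0, i.e. y'(7) = 0.
Compute y'(x) = −5 x + C1, so y'(7) = −35 + C1 = 0 ⇒ C1 = 35.
Therefore the extremal is
    y(x) = −(5/2) x^2 + 35 x − 4.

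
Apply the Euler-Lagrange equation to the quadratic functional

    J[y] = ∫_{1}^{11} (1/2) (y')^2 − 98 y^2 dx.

The Lagrangian is L = (1/2) (y')^2 − 98 y^2.
Compute ∂L/∂y = -196y, ∂L/∂y' = y'.
The Euler-Lagrange equation d/dx(∂L/∂y') − ∂L/∂y = 0 reduces to
    y'' + 196 y = 0.
Its general solution is
    y(x) = A sin(14x) + B cos(14x),
with A, B fixed by the endpoint conditions.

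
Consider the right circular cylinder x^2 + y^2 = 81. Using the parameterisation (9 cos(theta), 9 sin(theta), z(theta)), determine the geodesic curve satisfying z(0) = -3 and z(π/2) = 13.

Parameterise the cylinder of radius R = 9 as
    r(θ) = (9 cos θ, 9 sin θ, z(θ)).
The arc-length element is
    ds = sqrt(81 + (dz/dθ)^2) dθ,
so the Lagrangian is L = sqrt(81 + z'^2).
L depends on z' only, not on z or θ, so ∂L/∂z = 0 and
    ∂L/∂z' = z' / sqrt(81 + z'^2).
The Euler-Lagrange equation gives
    d/dθ( z' / sqrt(81 + z'^2) ) = 0,
so z' is constant. Integrating once:
    z(θ) = a θ + b,
a helix on the cylinder (a straight line when the cylinder is unrolled). The constants a, b are determined by the endpoint conditions.
With endpoint conditions z(0) = -3 and z(π/2) = 13: from z(0) = b we get b = -3, and a·π/2 + -3 = 13 gives a = 32/π, so
    z(θ) = (32/π) θ − 3.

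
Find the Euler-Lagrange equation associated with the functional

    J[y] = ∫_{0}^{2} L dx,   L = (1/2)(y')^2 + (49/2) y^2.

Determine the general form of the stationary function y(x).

The Lagrangian is L = (1/2)(y')^2 + (49/2) y^2.
∂L/∂y = 49y.
∂L/∂y' = y'.
The Euler-Lagrange equation d/dx(∂L/∂y') − ∂L/∂y = 0 becomes:
    y'' - 49 y = 0
General solution: y(x) = A e^(7x) + B e^(-7x), where A and B are arbitrary constants fixed by the endpoint conditions.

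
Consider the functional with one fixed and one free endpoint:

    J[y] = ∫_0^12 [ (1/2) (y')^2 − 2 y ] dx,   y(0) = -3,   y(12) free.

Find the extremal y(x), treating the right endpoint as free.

The Lagrangian L = (1/2) (y')^2 − 2 y gives
    ∂L/∂y = −2,   ∂L/∂y' = y'.
Euler-Lagrange: d/dx(y') − (−2) = 0, i.e. y'' + 2 = 0, so
    y(x) = −(2/2) x^2 + C1 x + C2.
Fixed left endpoint y(0) = -3 ⇒ C2 = -3.
The right endpoint x = 12 is free, so the natural (transversality) condition is ∂L/∂y' |_{x=12} = 0, i.e. y'(12) = 0.
Compute y'(x) = −2 x + C1, so y'(12) = −24 + C1 = 0 ⇒ C1 = 24.
Therefore the extremal is
    y(x) = −x^2 + 24 x − 3.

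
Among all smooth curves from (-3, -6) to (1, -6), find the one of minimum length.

Arc-length functional: J[y] = ∫ sqrt(1 + (y')^2) dx.
Lagrangian L = sqrt(1 + (y')^2) has no explicit y dependence, so ∂L/∂y = 0 and the Euler-Lagrange equation gives
    d/dx( y' / sqrt(1 + (y')^2) ) = 0  ⇒  y' / sqrt(1 + (y')^2) = const.
Hence y' is constant, so y(x) is affine.
Fitting the endpoints (-3, -6) and (1, -6):
    slope m = ((-6) − (-6)) / (1 − (-3)) = 0,
    intercept c = (-6) − m·(-3) = -6.
Extremal: y(x) = -6.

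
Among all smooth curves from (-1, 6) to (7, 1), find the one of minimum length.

Arc-length functional: J[y] = ∫ sqrt(1 + (y')^2) dx.
Lagrangian L = sqrt(1 + (y')^2) has no explicit y dependence, so ∂L/∂y = 0 and the Euler-Lagrange equation gives
    d/dx( y' / sqrt(1 + (y')^2) ) = 0  ⇒  y' / sqrt(1 + (y')^2) = const.
Hence y' is constant, so y(x) is affine.
Fitting the endpoints (-1, 6) and (7, 1):
    slope m = (1 − 6) / (7 − (-1)) = -5/8,
    intercept c = 6 − m·(-1) = 43/8.
Extremal: y(x) = (-5/8) x + 43/8.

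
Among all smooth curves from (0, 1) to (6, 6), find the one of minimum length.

Arc-length functional: J[y] = ∫ sqrt(1 + (y')^2) dx.
Lagrangian L = sqrt(1 + (y')^2) has no explicit y dependence, so ∂L/∂y = 0 and the Euler-Lagrange equation gives
    d/dx( y' / sqrt(1 + (y')^2) ) = 0  ⇒  y' / sqrt(1 + (y')^2) = const.
Hence y' is constant, so y(x) is affine.
Fitting the endpoints (0, 1) and (6, 6):
    slope m = (6 − 1) / (6 − 0) = 5/6,
    intercept c = 1 − m·0 = 1.
Extremal: y(x) = (5/6) x + 1.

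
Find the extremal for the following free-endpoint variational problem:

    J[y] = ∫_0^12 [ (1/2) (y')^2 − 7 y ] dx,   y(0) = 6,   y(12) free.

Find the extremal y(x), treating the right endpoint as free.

The Lagrangian L = (1/2) (y')^2 − 7 y gives
    ∂L/∂y = −7,   ∂L/∂y' = y'.
Euler-Lagrange: d/dx(y') − (−7) = 0, i.e. y'' + 7 = 0, so
    y(x) = −(7/2) x^2 + C1 x + C2.
Fixed left endpoint y(0) = 6 ⇒ C2 = 6.
The right endpoint x = 12 is free, so the natural (transversality) condition is ∂L/∂y' |_{x=12} = 0, i.e. y'(12) = 0.
Compute y'(x) = −7 x + C1, so y'(12) = −84 + C1 = 0 ⇒ C1 = 84.
Therefore the extremal is
    y(x) = −(7/2) x^2 + 84 x + 6.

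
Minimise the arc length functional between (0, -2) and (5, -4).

Arc-length functional: J[y] = ∫ sqrt(1 + (y')^2) dx.
Lagrangian L = sqrt(1 + (y')^2) has no explicit y dependence, so ∂L/∂y = 0 and the Euler-Lagrange equation gives
    d/dx( y' / sqrt(1 + (y')^2) ) = 0  ⇒  y' / sqrt(1 + (y')^2) = const.
Hence y' is constant, so y(x) is affine.
Fitting the endpoints (0, -2) and (5, -4):
    slope m = ((-4) − (-2)) / (5 − 0) = -2/5,
    intercept c = (-2) − m·0 = -2.
Extremal: y(x) = (-2/5) x - 2.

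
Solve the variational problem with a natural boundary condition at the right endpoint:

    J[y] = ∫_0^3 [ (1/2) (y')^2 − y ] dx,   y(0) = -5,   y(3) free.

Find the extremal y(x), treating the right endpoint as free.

The Lagrangian L = (1/2) (y')^2 − y gives
    ∂L/∂y = −1,   ∂L/∂y' = y'.
Euler-Lagrange: d/dx(y') − (−1) = 0, i.e. y'' + 1 = 0, so
    y(x) = −(1/2) x^2 + C1 x + C2.
Fixed left endpoint y(0) = -5 ⇒ C2 = -5.
The right endpoint x = 3 is free, so the natural (transversality) condition is ∂L/∂y' |_{x=3} = 0, i.e. y'(3) = 0.
Compute y'(x) = −1 x + C1, so y'(3) = −3 + C1 = 0 ⇒ C1 = 3.
Therefore the extremal is
    y(x) = −x^2/2 + 3 x − 5.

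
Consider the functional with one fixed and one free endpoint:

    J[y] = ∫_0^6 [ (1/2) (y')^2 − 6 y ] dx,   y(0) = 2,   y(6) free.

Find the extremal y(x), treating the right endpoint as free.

The Lagrangian L = (1/2) (y')^2 − 6 y gives
    ∂L/∂y = −6,   ∂L/∂y' = y'.
Euler-Lagrange: d/dx(y') − (−6) = 0, i.e. y'' + 6 = 0, so
    y(x) = −(6/2) x^2 + C1 x + C2.
Fixed left endpoint y(0) = 2 ⇒ C2 = 2.
The right endpoint x = 6 is free, so the natural (transversality) condition is ∂L/∂y' |_{x=6} = 0, i.e. y'(6) = 0.
Compute y'(x) = −6 x + C1, so y'(6) = −36 + C1 = 0 ⇒ C1 = 36.
Therefore the extremal is
    y(x) = −3 x^2 + 36 x + 2.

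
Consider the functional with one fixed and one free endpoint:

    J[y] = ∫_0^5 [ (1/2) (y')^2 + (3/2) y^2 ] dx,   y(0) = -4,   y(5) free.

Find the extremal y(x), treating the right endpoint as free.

The Lagrangian L = (1/2) (y')^2 + (3/2) y^2 gives
    ∂L/∂y = 3 y,   ∂L/∂y' = y'.
Euler-Lagrange: y'' − 3 y = 0.
With k = sqrt(3), the general solution is
    y(x) = A cosh(sqrt(3) x) + B sinh(sqrt(3) x).
Fixed left endpoint y(0) = -4 ⇒ A = -4.
The right endpoint x = 5 is free, so the natural (transversality) condition is ∂L/∂y' |_{x=5} = 0, i.e. y'(5) = 0.
Compute y'(x) = A k sinh(k x) + B k cosh(k x), so
    y'(5) = A k sinh(k·5) + B k cosh(k·5) = 0
    ⇒ B = −A tanh(k·5) = 4 tanh(sqrt(3)·5).
Therefore the extremal is
    y(x) = −4 cosh(sqrt(3) x) + 4 tanh(sqrt(3)·5) sinh(sqrt(3) x).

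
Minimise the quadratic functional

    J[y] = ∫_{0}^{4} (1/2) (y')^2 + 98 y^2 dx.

The Lagrangian is L = (1/2) (y')^2 + 98 y^2.
Compute ∂L/∂y = 196y, ∂L/∂y' = y'.
The Euler-Lagrange equation d/dx(∂L/∂y') − ∂L/∂y = 0 reduces to
    y'' − 196 y = 0.
Its general solution is
    y(x) = A e^(14x) + B e^(−14x),
with A, B fixed by the endpoint conditions.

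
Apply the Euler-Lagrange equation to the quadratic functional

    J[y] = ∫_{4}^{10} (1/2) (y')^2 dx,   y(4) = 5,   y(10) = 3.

The Lagrangian is L = (1/2) (y')^2.
Compute ∂L/∂y = 0, ∂L/∂y' = y'.
The Euler-Lagrange equation d/dx(∂L/∂y') − ∂L/∂y = 0 reduces to
    y'' = 0.
Its general solution is
    y(x) = A x + B,
with A, B fixed by the endpoint conditions.
Applying the endpoint conditions y(4) = 5 and y(10) = 3: solve A·4 + B = 5 and A·10 + B = 3. Subtracting gives A(10 − 4) = 3 − 5, so A = -1/3, and B = 5 − A·4 = 19/3. Therefore
    y(x) = (-1/3) x + 19/3.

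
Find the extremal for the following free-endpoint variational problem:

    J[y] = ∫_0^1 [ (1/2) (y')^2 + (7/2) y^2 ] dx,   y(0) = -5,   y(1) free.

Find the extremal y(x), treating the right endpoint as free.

The Lagrangian L = (1/2) (y')^2 + (7/2) y^2 gives
    ∂L/∂y = 7 y,   ∂L/∂y' = y'.
Euler-Lagrange: y'' − 7 y = 0.
With k = sqrt(7), the general solution is
    y(x) = A cosh(sqrt(7) x) + B sinh(sqrt(7) x).
Fixed left endpoint y(0) = -5 ⇒ A = -5.
The right endpoint x = 1 is free, so the natural (transversality) condition is ∂L/∂y' |_{x=1} = 0, i.e. y'(1) = 0.
Compute y'(x) = A k sinh(k x) + B k cosh(k x), so
    y'(1) = A k sinh(k·1) + B k cosh(k·1) = 0
    ⇒ B = −A tanh(k·1) = 5 tanh(sqrt(7)·1).
Therefore the extremal is
    y(x) = −5 cosh(sqrt(7) x) + 5 tanh(sqrt(7)·1) sinh(sqrt(7) x).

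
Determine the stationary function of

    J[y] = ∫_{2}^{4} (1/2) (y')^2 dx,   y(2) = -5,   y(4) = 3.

The Lagrangian is L = (1/2) (y')^2.
Compute ∂L/∂y = 0, ∂L/∂y' = y'.
The Euler-Lagrange equation d/dx(∂L/∂y') − ∂L/∂y = 0 reduces to
    y'' = 0.
Its general solution is
    y(x) = A x + B,
with A, B fixed by the endpoint conditions.
Applying the endpoint conditions y(2) = -5 and y(4) = 3: solve A·2 + B = -5 and A·4 + B = 3. Subtracting gives A(4 − 2) = 3 − -5, so A = 4, and B = -5 − A·2 = -13. Therefore
    y(x) = 4 x - 13.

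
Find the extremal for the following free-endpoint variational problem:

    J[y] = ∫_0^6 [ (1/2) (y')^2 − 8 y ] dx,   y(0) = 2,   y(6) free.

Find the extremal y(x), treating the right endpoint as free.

The Lagrangian L = (1/2) (y')^2 − 8 y gives
    ∂L/∂y = −8,   ∂L/∂y' = y'.
Euler-Lagrange: d/dx(y') − (−8) = 0, i.e. y'' + 8 = 0, so
    y(x) = −(8/2) x^2 + C1 x + C2.
Fixed left endpoint y(0) = 2 ⇒ C2 = 2.
The right endpoint x = 6 is free, so the natural (transversality) condition is ∂L/∂y' |_{x=6} = 0, i.e. y'(6) = 0.
Compute y'(x) = −8 x + C1, so y'(6) = −48 + C1 = 0 ⇒ C1 = 48.
Therefore the extremal is
    y(x) = −4 x^2 + 48 x + 2.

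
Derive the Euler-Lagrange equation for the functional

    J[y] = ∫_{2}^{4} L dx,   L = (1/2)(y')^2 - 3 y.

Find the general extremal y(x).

The Lagrangian is L = (1/2)(y')^2 - 3 y.
∂L/∂y = -3.
∂L/∂y' = y'.
The Euler-Lagrange equation d/dx(∂L/∂y') − ∂L/∂y = 0 becomes:
    y'' + 3 = 0
General solution: y(x) = -(3/2) x^2 + A x + B, where A and B are arbitrary constants fixed by the endpoint conditions.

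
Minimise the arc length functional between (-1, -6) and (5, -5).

Arc-length functional: J[y] = ∫ sqrt(1 + (y')^2) dx.
Lagrangian L = sqrt(1 + (y')^2) has no explicit y dependence, so ∂L/∂y = 0 and the Euler-Lagrange equation gives
    d/dx( y' / sqrt(1 + (y')^2) ) = 0  ⇒  y' / sqrt(1 + (y')^2) = const.
Hence y' is constant, so y(x) is affine.
Fitting the endpoints (-1, -6) and (5, -5):
    slope m = ((-5) − (-6)) / (5 − (-1)) = 1/6,
    intercept c = (-6) − m·(-1) = -35/6.
Extremal: y(x) = (1/6) x - 35/6.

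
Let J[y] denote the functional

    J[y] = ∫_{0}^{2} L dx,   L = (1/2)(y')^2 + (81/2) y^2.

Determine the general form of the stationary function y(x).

The Lagrangian is L = (1/2)(y')^2 + (81/2) y^2.
∂L/∂y = 81y.
∂L/∂y' = y'.
The Euler-Lagrange equation d/dx(∂L/∂y') − ∂L/∂y = 0 becomes:
    y'' - 81 y = 0
General solution: y(x) = A e^(9x) + B e^(-9x), where A and B are arbitrary constants fixed by the endpoint conditions.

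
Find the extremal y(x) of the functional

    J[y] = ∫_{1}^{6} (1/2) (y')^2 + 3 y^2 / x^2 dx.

The Lagrangian is L = (1/2) (y')^2 + 3 y^2 / x^2.
Compute ∂L/∂y = 6y/x^2, ∂L/∂y' = y'.
The Euler-Lagrange equation d/dx(∂L/∂y') − ∂L/∂y = 0 reduces to
    y'' − 6/x^2 · y = 0  (x > 0).
Its general solution is
    y(x) = A x^3 + B x^(-2),
with A, B fixed by the endpoint conditions.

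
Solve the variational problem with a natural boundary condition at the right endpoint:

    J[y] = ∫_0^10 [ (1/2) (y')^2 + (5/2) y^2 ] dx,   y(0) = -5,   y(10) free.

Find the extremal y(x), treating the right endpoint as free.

The Lagrangian L = (1/2) (y')^2 + (5/2) y^2 gives
    ∂L/∂y = 5 y,   ∂L/∂y' = y'.
Euler-Lagrange: y'' − 5 y = 0.
With k = sqrt(5), the general solution is
    y(x) = A cosh(sqrt(5) x) + B sinh(sqrt(5) x).
Fixed left endpoint y(0) = -5 ⇒ A = -5.
The right endpoint x = 10 is free, so the natural (transversality) condition is ∂L/∂y' |_{x=10} = 0, i.e. y'(10) = 0.
Compute y'(x) = A k sinh(k x) + B k cosh(k x), so
    y'(10) = A k sinh(k·10) + B k cosh(k·10) = 0
    ⇒ B = −A tanh(k·10) = 5 tanh(sqrt(5)·10).
Therefore the extremal is
    y(x) = −5 cosh(sqrt(5) x) + 5 tanh(sqrt(5)·10) sinh(sqrt(5) x).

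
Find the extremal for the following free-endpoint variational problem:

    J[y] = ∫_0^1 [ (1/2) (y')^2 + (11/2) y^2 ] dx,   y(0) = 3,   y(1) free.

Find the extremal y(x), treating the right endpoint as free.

The Lagrangian L = (1/2) (y')^2 + (11/2) y^2 gives
    ∂L/∂y = 11 y,   ∂L/∂y' = y'.
Euler-Lagrange: y'' − 11 y = 0.
With k = sqrt(11), the general solution is
    y(x) = A cosh(sqrt(11) x) + B sinh(sqrt(11) x).
Fixed left endpoint y(0) = 3 ⇒ A = 3.
The right endpoint x = 1 is free, so the natural (transversality) condition is ∂L/∂y' |_{x=1} = 0, i.e. y'(1) = 0.
Compute y'(x) = A k sinh(k x) + B k cosh(k x), so
    y'(1) = A k sinh(k·1) + B k cosh(k·1) = 0
    ⇒ B = −A tanh(k·1) = − 3 tanh(sqrt(11)·1).
Therefore the extremal is
    y(x) = 3 cosh(sqrt(11) x) − 3 tanh(sqrt(11)·1) sinh(sqrt(11) x).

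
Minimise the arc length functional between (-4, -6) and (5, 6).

Arc-length functional: J[y] = ∫ sqrt(1 + (y')^2) dx.
Lagrangian L = sqrt(1 + (y')^2) has no explicit y dependence, so ∂L/∂y = 0 and the Euler-Lagrange equation gives
    d/dx( y' / sqrt(1 + (y')^2) ) = 0  ⇒  y' / sqrt(1 + (y')^2) = const.
Hence y' is constant, so y(x) is affine.
Fitting the endpoints (-4, -6) and (5, 6):
    slope m = (6 − (-6)) / (5 − (-4)) = 4/3,
    intercept c = (-6) − m·(-4) = -2/3.
Extremal: y(x) = (4/3) x - 2/3.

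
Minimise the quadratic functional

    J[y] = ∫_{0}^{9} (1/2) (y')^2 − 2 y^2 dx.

The Lagrangian is L = (1/2) (y')^2 − 2 y^2.
Compute ∂L/∂y = -4y, ∂L/∂y' = y'.
The Euler-Lagrange equation d/dx(∂L/∂y') − ∂L/∂y = 0 reduces to
    y'' + 4 y = 0.
Its general solution is
    y(x) = A sin(2x) + B cos(2x),
with A, B fixed by the endpoint conditions.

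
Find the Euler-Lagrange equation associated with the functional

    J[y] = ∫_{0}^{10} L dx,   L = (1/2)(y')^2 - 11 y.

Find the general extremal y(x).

The Lagrangian is L = (1/2)(y')^2 - 11 y.
∂L/∂y = -11.
∂L/∂y' = y'.
The Euler-Lagrange equation d/dx(∂L/∂y') − ∂L/∂y = 0 becomes:
    y'' + 11 = 0
General solution: y(x) = -(11/2) x^2 + A x + B, where A and B are arbitrary constants fixed by the endpoint conditions.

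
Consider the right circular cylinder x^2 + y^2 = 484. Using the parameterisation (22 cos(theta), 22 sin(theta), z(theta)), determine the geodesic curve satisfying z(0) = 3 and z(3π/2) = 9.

Parameterise the cylinder of radius R = 22 as
    r(θ) = (22 cos θ, 22 sin θ, z(θ)).
The arc-length element is
    ds = sqrt(484 + (dz/dθ)^2) dθ,
so the Lagrangian is L = sqrt(484 + z'^2).
L depends on z' only, not on z or θ, so ∂L/∂z = 0 and
    ∂L/∂z' = z' / sqrt(484 + z'^2).
The Euler-Lagrange equation gives
    d/dθ( z' / sqrt(484 + z'^2) ) = 0,
so z' is constant. Integrating once:
    z(θ) = a θ + b,
a helix on the cylinder (a straight line when the cylinder is unrolled). The constants a, b are determined by the endpoint conditions.
With endpoint conditions z(0) = 3 and z(3π/2) = 9: from z(0) = b we get b = 3, and a·3π/2 + 3 = 9 gives a = 4/π, so
    z(θ) = (4/π) θ + 3.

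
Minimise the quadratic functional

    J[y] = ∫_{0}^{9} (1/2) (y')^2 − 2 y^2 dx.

The Lagrangian is L = (1/2) (y')^2 − 2 y^2.
Compute ∂L/∂y = -4y, ∂L/∂y' = y'.
The Euler-Lagrange equation d/dx(∂L/∂y') − ∂L/∂y = 0 reduces to
    y'' + 4 y = 0.
Its general solution is
    y(x) = A sin(2x) + B cos(2x),
with A, B fixed by the endpoint conditions.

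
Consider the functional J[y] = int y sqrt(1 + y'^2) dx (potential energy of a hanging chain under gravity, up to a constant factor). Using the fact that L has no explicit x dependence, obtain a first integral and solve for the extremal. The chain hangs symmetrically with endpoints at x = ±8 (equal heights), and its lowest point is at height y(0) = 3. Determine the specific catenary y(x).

The Lagrangian L(y, y') = y sqrt(1 + y'^2) has no explicit x dependence, so the Beltrami identity applies:
    L − y' ∂L/∂y' = C.
Compute ∂L/∂y' = y · y' / sqrt(1 + y'^2). Then
    L − y' ∂L/∂y'
    = y sqrt(1 + y'^2) − y · y'^2 / sqrt(1 + y'^2)
    = y (1 + y'^2 − y'^2) / sqrt(1 + y'^2)
    = y / sqrt(1 + y'^2) = C.
Squaring gives y^2 = C^2 (1 + y'^2), i.e.
    y'^2 = y^2 / C^2 − 1.
Separating variables,
    dy / sqrt(y^2 − C^2) = dx / C,
and integrating gives arccosh(y / C) = (x − a)/C, so
    y(x) = C cosh((x − a)/C),
the catenary. The constants C and a are fixed by the two endpoint conditions (and, for the hanging-chain problem, the length constraint selects C).
Now fit the given data. The endpoints x = ±8 are symmetric at equal height, so the catenary is even about its minimum: a = 0 and y(x) = C cosh(x/C). The lowest point is y(0) = C cosh(0) = C, and we are told y(0) = 3, so C = 3. Therefore
    y(x) = 3 cosh(x/3),
and at the endpoints
    y(±8) = 3 cosh(8/3).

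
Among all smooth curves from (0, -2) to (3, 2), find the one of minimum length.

Arc-length functional: J[y] = ∫ sqrt(1 + (y')^2) dx.
Lagrangian L = sqrt(1 + (y')^2) has no explicit y dependence, so ∂L/∂y = 0 and the Euler-Lagrange equation gives
    d/dx( y' / sqrt(1 + (y')^2) ) = 0  ⇒  y' / sqrt(1 + (y')^2) = const.
Hence y' is constant, so y(x) is affine.
Fitting the endpoints (0, -2) and (3, 2):
    slope m = (2 − (-2)) / (3 − 0) = 4/3,
    intercept c = (-2) − m·0 = -2.
Extremal: y(x) = (4/3) x - 2.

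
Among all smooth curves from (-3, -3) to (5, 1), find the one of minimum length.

Arc-length functional: J[y] = ∫ sqrt(1 + (y')^2) dx.
Lagrangian L = sqrt(1 + (y')^2) has no explicit y dependence, so ∂L/∂y = 0 and the Euler-Lagrange equation gives
    d/dx( y' / sqrt(1 + (y')^2) ) = 0  ⇒  y' / sqrt(1 + (y')^2) = const.
Hence y' is constant, so y(x) is affine.
Fitting the endpoints (-3, -3) and (5, 1):
    slope m = (1 − (-3)) / (5 − (-3)) = 1/2,
    intercept c = (-3) − m·(-3) = -3/2.
Extremal: y(x) = (1/2) x - 3/2.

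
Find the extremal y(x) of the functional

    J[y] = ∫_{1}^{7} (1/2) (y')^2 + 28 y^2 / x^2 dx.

The Lagrangian is L = (1/2) (y')^2 + 28 y^2 / x^2.
Compute ∂L/∂y = 56y/x^2, ∂L/∂y' = y'.
The Euler-Lagrange equation d/dx(∂L/∂y') − ∂L/∂y = 0 reduces to
    y'' − 56/x^2 · y = 0  (x > 0).
Its general solution is
    y(x) = A x^8 + B x^(-7),
with A, B fixed by the endpoint conditions.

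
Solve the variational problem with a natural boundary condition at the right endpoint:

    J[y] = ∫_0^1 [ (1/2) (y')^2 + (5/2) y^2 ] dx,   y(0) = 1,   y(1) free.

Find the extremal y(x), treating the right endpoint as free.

The Lagrangian L = (1/2) (y')^2 + (5/2) y^2 gives
    ∂L/∂y = 5 y,   ∂L/∂y' = y'.
Euler-Lagrange: y'' − 5 y = 0.
With k = sqrt(5), the general solution is
    y(x) = A cosh(sqrt(5) x) + B sinh(sqrt(5) x).
Fixed left endpoint y(0) = 1 ⇒ A = 1.
The right endpoint x = 1 is free, so the natural (transversality) condition is ∂L/∂y' |_{x=1} = 0, i.e. y'(1) = 0.
Compute y'(x) = A k sinh(k x) + B k cosh(k x), so
    y'(1) = A k sinh(k·1) + B k cosh(k·1) = 0
    ⇒ B = −A tanh(k·1) = − tanh(sqrt(5)·1).
Therefore the extremal is
    y(x) = cosh(sqrt(5) x) − tanh(sqrt(5)·1) sinh(sqrt(5) x).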